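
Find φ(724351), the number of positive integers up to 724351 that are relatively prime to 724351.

Factor: 724351 = 53 · 79 · 173.
φ(724351) = (53−1) · (79−1) · (173−1) = 52 · 78 · 172 = 697632.

697632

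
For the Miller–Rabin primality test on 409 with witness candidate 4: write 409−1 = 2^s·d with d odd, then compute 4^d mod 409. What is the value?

409 − 1 = 408 = 2^3 · 51, so d = 51.
4^1 ≡ 4 (mod 409)
4^2 ≡ 4^2 = 16 ≡ 16 (mod 409)
4^4 ≡ 16^2 = 256 ≡ 256 (mod 409)
4^8 ≡ 256^2 = 65536 ≡ 96 (mod 409)
4^16 ≡ 96^2 = 9216 ≡ 218 (mod 409)
4^32 ≡ 218^2 = 47524 ≡ 80 (mod 409)
51 = 32 + 16 + 2 + 1 in binary powers of 2.
So 4^51 ≡ 80 · 218 · 16 · 4 ≡ 408 (mod 409).
Since 4^d ≡ 408 (mod 409), base 4 does not prove 409 composite.

408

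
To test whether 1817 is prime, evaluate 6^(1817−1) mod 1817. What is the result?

6^1 ≡ 6 (mod 1817)
6^2 ≡ 6^2 = 36 ≡ 36 (mod 1817)
6^4 ≡ 36^2 = 1296 ≡ 1296 (mod 1817)
6^8 ≡ 1296^2 = 1679616 ≡ 708 (mod 1817)
6^16 ≡ 708^2 = 501264 ≡ 1589 (mod 1817)
6^32 ≡ 1589^2 = 2524921 ≡ 1108 (mod 1817)
6^64 ≡ 1108^2 = 1227664 ≡ 1189 (mod 1817)
6^128 ≡ 1189^2 = 1413721 ≡ 95 (mod 1817)
6^256 ≡ 95^2 = 9025 ≡ 1757 (mod 1817)
6^512 ≡ 1757^2 = 3087049 ≡ 1783 (mod 1817)
6^1024 ≡ 1783^2 = 3179089 ≡ 1156 (mod 1817)
1816 = 1024 + 512 + 256 + 16 + 8 in binary powers of 2.
So 6^1816 ≡ 1156 · 1783 · 1757 · 1589 · 708 ≡ 98 (mod 1817).
Since 98 ≠ 1, base 6 is a Fermat witness: 1817 is composite.

98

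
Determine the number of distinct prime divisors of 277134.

6

277134 = 2 · 138567
138567 = 3 · 46189
46189 = 11 · 4199
4199 = 13 · 323
323 = 17 · 19
277134 = 2 · 3 · 11 · 13 · 17 · 19, which has 6 distinct prime factors.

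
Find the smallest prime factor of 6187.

6187 is odd.
Digit sum 22, not divisible by 3.
Ends in 7: not divisible by 5.
7: 6187 = 7·883 + 6
11: 6187 = 11·562 + 5
13: 6187 = 13·475 + 12
17: 6187 = 17·363 + 16
19: 6187 = 19·325 + 12
23: 6187 = 23·269

23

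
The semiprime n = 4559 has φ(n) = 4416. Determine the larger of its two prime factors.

φ(n) = (p−1)(q−1) = n − (p+q) + 1, so p + q = 4559 − 4416 + 1 = 144.
p and q are the roots of t² − 144t + 4559 = 0.
Discriminant: 144² − 4·4559 = 20736 − 18236 = 2500; √2500 = 50.
q = (144 − 50)/2 = 47, p = (144 + 50)/2 = 97.
Check: 47 · 97 = 4559.

97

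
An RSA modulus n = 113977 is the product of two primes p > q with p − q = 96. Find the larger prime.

Since p = q + 96, we have 113977 = q(q + 96), so q² + 96q − 113977 = 0.
Discriminant: 96² + 4·113977 = 9216 + 455908 = 465124; √465124 = 682.
q = (−96 + 682)/2 = 293, and p = q + 96 = 389.
Check: 293 · 389 = 113977.

389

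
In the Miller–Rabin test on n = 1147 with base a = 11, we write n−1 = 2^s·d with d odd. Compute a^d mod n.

1147 − 1 = 1146 = 2^1 · 573, so d = 573.
11^1 ≡ 11 (mod 1147)
11^2 ≡ 11^2 = 121 ≡ 121 (mod 1147)
11^4 ≡ 121^2 = 14641 ≡ 877 (mod 1147)
11^8 ≡ 877^2 = 769129 ≡ 639 (mod 1147)
11^16 ≡ 639^2 = 408321 ≡ 1136 (mod 1147)
11^32 ≡ 1136^2 = 1290496 ≡ 121 (mod 1147)
11^64 ≡ 121^2 = 14641 ≡ 877 (mod 1147)
11^128 ≡ 877^2 = 769129 ≡ 639 (mod 1147)
11^256 ≡ 639^2 = 408321 ≡ 1136 (mod 1147)
11^512 ≡ 1136^2 = 1290496 ≡ 121 (mod 1147)
573 = 512 + 32 + 16 + 8 + 4 + 1 in binary powers of 2.
So 11^573 ≡ 121 · 121 · 1136 · 639 · 877 · 11 ≡ 184 (mod 1147).
Squaring chain: 184; never reaches −1, so base 11 is a Miller–Rabin witness that 1147 is composite.

184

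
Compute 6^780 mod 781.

375

6^1 ≡ 6 (mod 781)
6^2 ≡ 6^2 = 36 ≡ 36 (mod 781)
6^4 ≡ 36^2 = 1296 ≡ 515 (mod 781)
6^8 ≡ 515^2 = 265225 ≡ 466 (mod 781)
6^16 ≡ 466^2 = 217156 ≡ 38 (mod 781)
6^32 ≡ 38^2 = 1444 ≡ 663 (mod 781)
6^64 ≡ 663^2 = 439569 ≡ 647 (mod 781)
6^128 ≡ 647^2 = 418609 ≡ 774 (mod 781)
6^256 ≡ 774^2 = 599076 ≡ 49 (mod 781)
6^512 ≡ 49^2 = 2401 ≡ 58 (mod 781)
780 = 512 + 256 + 8 + 4 in binary powers of 2.
So 6^780 ≡ 58 · 49 · 466 · 515 ≡ 375 (mod 781).
Since 375 ≠ 1, base 6 is a Fermat witness: 781 is composite.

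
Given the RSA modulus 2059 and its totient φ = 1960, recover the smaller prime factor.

29

φ(n) = (p−1)(q−1) = n − (p+q) + 1, so p + q = 2059 − 1960 + 1 = 100.
p and q are the roots of t² − 100t + 2059 = 0.
Discriminant: 100² − 4·2059 = 10000 − 8236 = 1764; √1764 = 42.
q = (100 − 42)/2 = 29, p = (100 + 42)/2 = 71.
Check: 29 · 71 = 2059.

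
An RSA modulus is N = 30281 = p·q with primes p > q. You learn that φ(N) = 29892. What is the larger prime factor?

283

φ(n) = (p−1)(q−1) = n − (p+q) + 1, so p + q = 30281 − 29892 + 1 = 390.
p and q are the roots of t² − 390t + 30281 = 0.
Discriminant: 390² − 4·30281 = 152100 − 121124 = 30976; √30976 = 176.
q = (390 − 176)/2 = 107, p = (390 + 176)/2 = 283.
Check: 107 · 283 = 30281.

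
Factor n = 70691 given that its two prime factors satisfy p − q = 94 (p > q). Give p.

Since p = q + 94, we have 70691 = q(q + 94), so q² + 94q − 70691 = 0.
Discriminant: 94² + 4·70691 = 8836 + 282764 = 291600; √291600 = 540.
q = (−94 + 540)/2 = 223, and p = q + 94 = 317.
Check: 223 · 317 = 70691.

317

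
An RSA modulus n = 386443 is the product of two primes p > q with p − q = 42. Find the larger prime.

643

Since p = q + 42, we have 386443 = q(q + 42), so q² + 42q − 386443 = 0.
Discriminant: 42² + 4·386443 = 1764 + 1545772 = 1547536; √1547536 = 1244.
q = (−42 + 1244)/2 = 601, and p = q + 42 = 643.
Check: 601 · 643 = 386443.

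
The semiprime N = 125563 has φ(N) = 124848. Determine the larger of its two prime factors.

φ(n) = (p−1)(q−1) = n − (p+q) + 1, so p + q = 125563 − 124848 + 1 = 716.
p and q are the roots of t² − 716t + 125563 = 0.
Discriminant: 716² − 4·125563 = 512656 − 502252 = 10404; √10404 = 102.
q = (716 − 102)/2 = 307, p = (716 + 102)/2 = 409.
Check: 307 · 409 = 125563.

409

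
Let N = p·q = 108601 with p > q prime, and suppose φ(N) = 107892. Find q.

φ(n) = (p−1)(q−1) = n − (p+q) + 1, so p + q = 108601 − 107892 + 1 = 710.
p and q are the roots of t² − 710t + 108601 = 0.
Discriminant: 710² − 4·108601 = 504100 − 434404 = 69696; √69696 = 264.
q = (710 − 264)/2 = 223, p = (710 + 264)/2 = 487.
Check: 223 · 487 = 108601.

223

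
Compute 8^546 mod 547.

1

8^1 ≡ 8 (mod 547)
8^2 ≡ 8^2 = 64 ≡ 64 (mod 547)
8^4 ≡ 64^2 = 4096 ≡ 267 (mod 547)
8^8 ≡ 267^2 = 71289 ≡ 179 (mod 547)
8^16 ≡ 179^2 = 32041 ≡ 315 (mod 547)
8^32 ≡ 315^2 = 99225 ≡ 218 (mod 547)
8^64 ≡ 218^2 = 47524 ≡ 482 (mod 547)
8^128 ≡ 482^2 = 232324 ≡ 396 (mod 547)
8^256 ≡ 396^2 = 156816 ≡ 374 (mod 547)
8^512 ≡ 374^2 = 139876 ≡ 391 (mod 547)
546 = 512 + 32 + 2 in binary powers of 2.
So 8^546 ≡ 391 · 218 · 64 ≡ 1 (mod 547).
Since the result is 1, base 8 gives no evidence that 547 is composite.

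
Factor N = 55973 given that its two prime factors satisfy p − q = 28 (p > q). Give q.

Since p = q + 28, we have 55973 = q(q + 28), so q² + 28q − 55973 = 0.
Discriminant: 28² + 4·55973 = 784 + 223892 = 224676; √224676 = 474.
q = (−28 + 474)/2 = 223, and p = q + 28 = 251.
Check: 223 · 251 = 55973.

223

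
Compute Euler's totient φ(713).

660

Factor: 713 = 23 · 31.
φ(713) = (23−1) · (31−1) = 22 · 30 = 660.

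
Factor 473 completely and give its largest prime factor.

43

473 = 11 · 43
43 is prime.
So 473 = 11 · 43; the largest prime factor is 43.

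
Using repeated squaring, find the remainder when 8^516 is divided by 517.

410

8^1 ≡ 8 (mod 517)
8^2 ≡ 8^2 = 64 ≡ 64 (mod 517)
8^4 ≡ 64^2 = 4096 ≡ 477 (mod 517)
8^8 ≡ 477^2 = 227529 ≡ 49 (mod 517)
8^16 ≡ 49^2 = 2401 ≡ 333 (mod 517)
8^32 ≡ 333^2 = 110889 ≡ 251 (mod 517)
8^64 ≡ 251^2 = 63001 ≡ 444 (mod 517)
8^128 ≡ 444^2 = 197136 ≡ 159 (mod 517)
8^256 ≡ 159^2 = 25281 ≡ 465 (mod 517)
8^512 ≡ 465^2 = 216225 ≡ 119 (mod 517)
516 = 512 + 4 in binary powers of 2.
So 8^516 ≡ 119 · 477 ≡ 410 (mod 517).
Since 410 ≠ 1, base 8 is a Fermat witness: 517 is composite.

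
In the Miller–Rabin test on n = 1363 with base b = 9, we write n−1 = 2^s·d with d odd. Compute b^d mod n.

760

1363 − 1 = 1362 = 2^1 · 681, so d = 681.
9^1 ≡ 9 (mod 1363)
9^2 ≡ 9^2 = 81 ≡ 81 (mod 1363)
9^4 ≡ 81^2 = 6561 ≡ 1109 (mod 1363)
9^8 ≡ 1109^2 = 1229881 ≡ 455 (mod 1363)
9^16 ≡ 455^2 = 207025 ≡ 1212 (mod 1363)
9^32 ≡ 1212^2 = 1468944 ≡ 993 (mod 1363)
9^64 ≡ 993^2 = 986049 ≡ 600 (mod 1363)
9^128 ≡ 600^2 = 360000 ≡ 168 (mod 1363)
9^256 ≡ 168^2 = 28224 ≡ 964 (mod 1363)
9^512 ≡ 964^2 = 929296 ≡ 1093 (mod 1363)
681 = 512 + 128 + 32 + 8 + 1 in binary powers of 2.
So 9^681 ≡ 1093 · 168 · 993 · 455 · 9 ≡ 760 (mod 1363).
Squaring chain: 760; never reaches −1, so base 9 is a Miller–Rabin witness that 1363 is composite.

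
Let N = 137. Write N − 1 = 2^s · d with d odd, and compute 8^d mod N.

37

137 − 1 = 136 = 2^3 · 17, so d = 17.
8^1 ≡ 8 (mod 137)
8^2 ≡ 8^2 = 64 ≡ 64 (mod 137)
8^4 ≡ 64^2 = 4096 ≡ 123 (mod 137)
8^8 ≡ 123^2 = 15129 ≡ 59 (mod 137)
8^16 ≡ 59^2 = 3481 ≡ 56 (mod 137)
17 = 16 + 1 in binary powers of 2.
So 8^17 ≡ 56 · 8 ≡ 37 (mod 137).
Squaring chain: 37 → 136 → 1; reaches −1, so base 8 does not prove 137 composite.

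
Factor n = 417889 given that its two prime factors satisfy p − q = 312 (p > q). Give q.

Since p = q + 312, we have 417889 = q(q + 312), so q² + 312q − 417889 = 0.
Discriminant: 312² + 4·417889 = 97344 + 1671556 = 1768900; √1768900 = 1330.
q = (−312 + 1330)/2 = 509, and p = q + 312 = 821.
Check: 509 · 821 = 417889.

509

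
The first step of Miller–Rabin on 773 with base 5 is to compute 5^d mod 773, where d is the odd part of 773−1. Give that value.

773 − 1 = 772 = 2^2 · 193, so d = 193.
5^1 ≡ 5 (mod 773)
5^2 ≡ 5^2 = 25 ≡ 25 (mod 773)
5^4 ≡ 25^2 = 625 ≡ 625 (mod 773)
5^8 ≡ 625^2 = 390625 ≡ 260 (mod 773)
5^16 ≡ 260^2 = 67600 ≡ 349 (mod 773)
5^32 ≡ 349^2 = 121801 ≡ 440 (mod 773)
5^64 ≡ 440^2 = 193600 ≡ 350 (mod 773)
5^128 ≡ 350^2 = 122500 ≡ 366 (mod 773)
193 = 128 + 64 + 1 in binary powers of 2.
So 5^193 ≡ 366 · 350 · 5 ≡ 456 (mod 773).
Squaring chain: 456 → 772; reaches −1, so base 5 does not prove 773 composite.

456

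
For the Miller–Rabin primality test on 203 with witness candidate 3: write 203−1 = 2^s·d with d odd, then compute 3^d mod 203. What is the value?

89

203 − 1 = 202 = 2^1 · 101, so d = 101.
3^1 ≡ 3 (mod 203)
3^2 ≡ 3^2 = 9 ≡ 9 (mod 203)
3^4 ≡ 9^2 = 81 ≡ 81 (mod 203)
3^8 ≡ 81^2 = 6561 ≡ 65 (mod 203)
3^16 ≡ 65^2 = 4225 ≡ 165 (mod 203)
3^32 ≡ 165^2 = 27225 ≡ 23 (mod 203)
3^64 ≡ 23^2 = 529 ≡ 123 (mod 203)
101 = 64 + 32 + 4 + 1 in binary powers of 2.
So 3^101 ≡ 123 · 23 · 81 · 3 ≡ 89 (mod 203).
Squaring chain: 89; never reaches −1, so base 3 is a Miller–Rabin witness that 203 is composite.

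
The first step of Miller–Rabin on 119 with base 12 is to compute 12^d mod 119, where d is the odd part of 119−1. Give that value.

108

119 − 1 = 118 = 2^1 · 59, so d = 59.
12^1 ≡ 12 (mod 119)
12^2 ≡ 12^2 = 144 ≡ 25 (mod 119)
12^4 ≡ 25^2 = 625 ≡ 30 (mod 119)
12^8 ≡ 30^2 = 900 ≡ 67 (mod 119)
12^16 ≡ 67^2 = 4489 ≡ 86 (mod 119)
12^32 ≡ 86^2 = 7396 ≡ 18 (mod 119)
59 = 32 + 16 + 8 + 2 + 1 in binary powers of 2.
So 12^59 ≡ 18 · 86 · 67 · 25 · 12 ≡ 108 (mod 119).
Squaring chain: 108; never reaches −1, so base 12 is a Miller–Rabin witness that 119 is composite.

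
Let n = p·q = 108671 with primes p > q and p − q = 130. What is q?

271

Since p = q + 130, we have 108671 = q(q + 130), so q² + 130q − 108671 = 0.
Discriminant: 130² + 4·108671 = 16900 + 434684 = 451584; √451584 = 672.
q = (−130 + 672)/2 = 271, and p = q + 130 = 401.
Check: 271 · 401 = 108671.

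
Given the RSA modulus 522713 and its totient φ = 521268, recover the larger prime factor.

727

φ(n) = (p−1)(q−1) = n − (p+q) + 1, so p + q = 522713 − 521268 + 1 = 1446.
p and q are the roots of t² − 1446t + 522713 = 0.
Discriminant: 1446² − 4·522713 = 2090916 − 2090852 = 64; √64 = 8.
q = (1446 − 8)/2 = 719, p = (1446 + 8)/2 = 727.
Check: 719 · 727 = 522713.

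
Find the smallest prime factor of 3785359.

3785359 is odd.
Digit sum 40, not divisible by 3.
Ends in 9: not divisible by 5.
7: 3785359 = 7·540765 + 4
11: 3785359 = 11·344123 + 6
13: 3785359 = 13·291181 + 6
17: 3785359 = 17·222668 + 3
19: 3785359 = 19·199229 + 8
23: 3785359 = 23·164580 + 19
29: 3785359 = 29·130529 + 18
31: 3785359 = 31·122108 + 11
37: 3785359 = 37·102307

37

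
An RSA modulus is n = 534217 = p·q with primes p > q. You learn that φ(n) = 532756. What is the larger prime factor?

φ(n) = (p−1)(q−1) = n − (p+q) + 1, so p + q = 534217 − 532756 + 1 = 1462.
p and q are the roots of t² − 1462t + 534217 = 0.
Discriminant: 1462² − 4·534217 = 2137444 − 2136868 = 576; √576 = 24.
q = (1462 − 24)/2 = 719, p = (1462 + 24)/2 = 743.
Check: 719 · 743 = 534217.

743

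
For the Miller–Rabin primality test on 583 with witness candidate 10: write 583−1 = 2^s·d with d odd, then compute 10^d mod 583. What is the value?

307

583 − 1 = 582 = 2^1 · 291, so d = 291.
10^1 ≡ 10 (mod 583)
10^2 ≡ 10^2 = 100 ≡ 100 (mod 583)
10^4 ≡ 100^2 = 10000 ≡ 89 (mod 583)
10^8 ≡ 89^2 = 7921 ≡ 342 (mod 583)
10^16 ≡ 342^2 = 116964 ≡ 364 (mod 583)
10^32 ≡ 364^2 = 132496 ≡ 155 (mod 583)
10^64 ≡ 155^2 = 24025 ≡ 122 (mod 583)
10^128 ≡ 122^2 = 14884 ≡ 309 (mod 583)
10^256 ≡ 309^2 = 95481 ≡ 452 (mod 583)
291 = 256 + 32 + 2 + 1 in binary powers of 2.
So 10^291 ≡ 452 · 155 · 100 · 10 ≡ 307 (mod 583).
Squaring chain: 307; never reaches −1, so base 10 is a Miller–Rabin witness that 583 is composite.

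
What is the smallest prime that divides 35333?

35333 is odd.
Digit sum 17, not divisible by 3.
Ends in 3: not divisible by 5.
7: 35333 = 7·5047 + 4
11: 35333 = 11·3212 + 1
13: 35333 = 13·2717 + 12
17: 35333 = 17·2078 + 7
19: 35333 = 19·1859 + 12
23: 35333 = 23·1536 + 5
29: 35333 = 29·1218 + 11
31: 35333 = 31·1139 + 24
37: 35333 = 37·954 + 35
41: 35333 = 41·861 + 32
43: 35333 = 43·821 + 30
47: 35333 = 47·751 + 36
53: 35333 = 53·666 + 35
59: 35333 = 59·598 + 51
61: 35333 = 61·579 + 14
67: 35333 = 67·527 + 24
71: 35333 = 71·497 + 46
73: 35333 = 73·484 + 1
79: 35333 = 79·447 + 20
83: 35333 = 83·425 + 58
89: 35333 = 89·397

89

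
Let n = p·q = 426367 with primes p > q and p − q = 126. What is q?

Since p = q + 126, we have 426367 = q(q + 126), so q² + 126q − 426367 = 0.
Discriminant: 126² + 4·426367 = 15876 + 1705468 = 1721344; √1721344 = 1312.
q = (−126 + 1312)/2 = 593, and p = q + 126 = 719.
Check: 593 · 719 = 426367.

593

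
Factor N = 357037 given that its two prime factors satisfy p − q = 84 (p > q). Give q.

Since p = q + 84, we have 357037 = q(q + 84), so q² + 84q − 357037 = 0.
Discriminant: 84² + 4·357037 = 7056 + 1428148 = 1435204; √1435204 = 1198.
q = (−84 + 1198)/2 = 557, and p = q + 84 = 641.
Check: 557 · 641 = 357037.

557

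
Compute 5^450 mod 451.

122

5^1 ≡ 5 (mod 451)
5^2 ≡ 5^2 = 25 ≡ 25 (mod 451)
5^4 ≡ 25^2 = 625 ≡ 174 (mod 451)
5^8 ≡ 174^2 = 30276 ≡ 59 (mod 451)
5^16 ≡ 59^2 = 3481 ≡ 324 (mod 451)
5^32 ≡ 324^2 = 104976 ≡ 344 (mod 451)
5^64 ≡ 344^2 = 118336 ≡ 174 (mod 451)
5^128 ≡ 174^2 = 30276 ≡ 59 (mod 451)
5^256 ≡ 59^2 = 3481 ≡ 324 (mod 451)
450 = 256 + 128 + 64 + 2 in binary powers of 2.
So 5^450 ≡ 324 · 59 · 174 · 25 ≡ 122 (mod 451).
Since 122 ≠ 1, base 5 is a Fermat witness: 451 is composite.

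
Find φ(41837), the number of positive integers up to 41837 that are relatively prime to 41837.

Factor: 41837 = 17 · 23 · 107.
φ(41837) = (17−1) · (23−1) · (107−1) = 16 · 22 · 106 = 37312.

37312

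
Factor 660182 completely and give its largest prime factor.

97

660182 = 2 · 330091
330091 = 41 · 8051
8051 = 83 · 97
97 is prime.
So 660182 = 2 · 41 · 83 · 97; the largest prime factor is 97.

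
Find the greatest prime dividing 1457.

47

1457 = 31 · 47
47 is prime.
So 1457 = 31 · 47; the largest prime factor is 47.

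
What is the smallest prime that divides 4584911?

73

4584911 is odd.
Digit sum 32, not divisible by 3.
Ends in 1: not divisible by 5.
7: 4584911 = 7·654987 + 2
11: 4584911 = 11·416810 + 1
13: 4584911 = 13·352685 + 6
17: 4584911 = 17·269700 + 11
19: 4584911 = 19·241311 + 2
23: 4584911 = 23·199343 + 22
29: 4584911 = 29·158100 + 11
31: 4584911 = 31·147900 + 11
37: 4584911 = 37·123916 + 19
41: 4584911 = 41·111827 + 4
43: 4584911 = 43·106625 + 36
47: 4584911 = 47·97551 + 14
53: 4584911 = 53·86507 + 40
59: 4584911 = 59·77710 + 21
61: 4584911 = 61·75162 + 29
67: 4584911 = 67·68431 + 34
71: 4584911 = 71·64576 + 15
73: 4584911 = 73·62807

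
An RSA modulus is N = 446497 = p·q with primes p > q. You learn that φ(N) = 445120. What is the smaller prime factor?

521

φ(n) = (p−1)(q−1) = n − (p+q) + 1, so p + q = 446497 − 445120 + 1 = 1378.
p and q are the roots of t² − 1378t + 446497 = 0.
Discriminant: 1378² − 4·446497 = 1898884 − 1785988 = 112896; √112896 = 336.
q = (1378 − 336)/2 = 521, p = (1378 + 336)/2 = 857.
Check: 521 · 857 = 446497.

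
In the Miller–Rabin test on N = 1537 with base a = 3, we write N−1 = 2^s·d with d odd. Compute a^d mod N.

27

1537 − 1 = 1536 = 2^9 · 3, so d = 3.
3^1 ≡ 3 (mod 1537)
3^2 ≡ 3^2 = 9 ≡ 9 (mod 1537)
3 = 2 + 1 in binary powers of 2.
So 3^3 ≡ 9 · 3 ≡ 27 (mod 1537).
Squaring chain: 27 → 729 → 1176 → 1213 → 460 → 1031 → 894 → 1533 → 16; never reaches −1, so base 3 is a Miller–Rabin witness that 1537 is composite.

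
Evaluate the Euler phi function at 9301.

9100

Factor: 9301 = 71 · 131.
φ(9301) = (71−1) · (131−1) = 70 · 130 = 9100.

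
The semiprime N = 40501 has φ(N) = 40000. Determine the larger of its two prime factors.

401

φ(n) = (p−1)(q−1) = n − (p+q) + 1, so p + q = 40501 − 40000 + 1 = 502.
p and q are the roots of t² − 502t + 40501 = 0.
Discriminant: 502² − 4·40501 = 252004 − 162004 = 90000; √90000 = 300.
q = (502 − 300)/2 = 101, p = (502 + 300)/2 = 401.
Check: 101 · 401 = 40501.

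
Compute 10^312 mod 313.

10^1 ≡ 10 (mod 313)
10^2 ≡ 10^2 = 100 ≡ 100 (mod 313)
10^4 ≡ 100^2 = 10000 ≡ 297 (mod 313)
10^8 ≡ 297^2 = 88209 ≡ 256 (mod 313)
10^16 ≡ 256^2 = 65536 ≡ 119 (mod 313)
10^32 ≡ 119^2 = 14161 ≡ 76 (mod 313)
10^64 ≡ 76^2 = 5776 ≡ 142 (mod 313)
10^128 ≡ 142^2 = 20164 ≡ 132 (mod 313)
10^256 ≡ 132^2 = 17424 ≡ 209 (mod 313)
312 = 256 + 32 + 16 + 8 in binary powers of 2.
So 10^312 ≡ 209 · 76 · 119 · 256 ≡ 1 (mod 313).
Since the result is 1, base 10 gives no evidence that 313 is composite.

1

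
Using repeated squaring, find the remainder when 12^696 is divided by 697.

611

12^1 ≡ 12 (mod 697)
12^2 ≡ 12^2 = 144 ≡ 144 (mod 697)
12^4 ≡ 144^2 = 20736 ≡ 523 (mod 697)
12^8 ≡ 523^2 = 273529 ≡ 305 (mod 697)
12^16 ≡ 305^2 = 93025 ≡ 324 (mod 697)
12^32 ≡ 324^2 = 104976 ≡ 426 (mod 697)
12^64 ≡ 426^2 = 181476 ≡ 256 (mod 697)
12^128 ≡ 256^2 = 65536 ≡ 18 (mod 697)
12^256 ≡ 18^2 = 324 ≡ 324 (mod 697)
12^512 ≡ 324^2 = 104976 ≡ 426 (mod 697)
696 = 512 + 128 + 32 + 16 + 8 in binary powers of 2.
So 12^696 ≡ 426 · 18 · 426 · 324 · 305 ≡ 611 (mod 697).
Since 611 ≠ 1, base 12 is a Fermat witness: 697 is composite.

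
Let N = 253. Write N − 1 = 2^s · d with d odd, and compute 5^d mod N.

253 − 1 = 252 = 2^2 · 63, so d = 63.
5^1 ≡ 5 (mod 253)
5^2 ≡ 5^2 = 25 ≡ 25 (mod 253)
5^4 ≡ 25^2 = 625 ≡ 119 (mod 253)
5^8 ≡ 119^2 = 14161 ≡ 246 (mod 253)
5^16 ≡ 246^2 = 60516 ≡ 49 (mod 253)
5^32 ≡ 49^2 = 2401 ≡ 124 (mod 253)
63 = 32 + 16 + 8 + 4 + 2 + 1 in binary powers of 2.
So 5^63 ≡ 124 · 49 · 246 · 119 · 25 · 5 ≡ 191 (mod 253).
Squaring chain: 191 → 49; never reaches −1, so base 5 is a Miller–Rabin witness that 253 is composite.

191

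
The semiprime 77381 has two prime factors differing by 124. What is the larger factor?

347

Since p = q + 124, we have 77381 = q(q + 124), so q² + 124q − 77381 = 0.
Discriminant: 124² + 4·77381 = 15376 + 309524 = 324900; √324900 = 570.
q = (−124 + 570)/2 = 223, and p = q + 124 = 347.
Check: 223 · 347 = 77381.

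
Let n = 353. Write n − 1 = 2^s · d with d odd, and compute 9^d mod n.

304

353 − 1 = 352 = 2^5 · 11, so d = 11.
9^1 ≡ 9 (mod 353)
9^2 ≡ 9^2 = 81 ≡ 81 (mod 353)
9^4 ≡ 81^2 = 6561 ≡ 207 (mod 353)
9^8 ≡ 207^2 = 42849 ≡ 136 (mod 353)
11 = 8 + 2 + 1 in binary powers of 2.
So 9^11 ≡ 136 · 81 · 9 ≡ 304 (mod 353).
Squaring chain: 304 → 283 → 311 → 352 → 1; reaches −1, so base 9 does not prove 353 composite.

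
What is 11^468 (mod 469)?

148

11^1 ≡ 11 (mod 469)
11^2 ≡ 11^2 = 121 ≡ 121 (mod 469)
11^4 ≡ 121^2 = 14641 ≡ 102 (mod 469)
11^8 ≡ 102^2 = 10404 ≡ 86 (mod 469)
11^16 ≡ 86^2 = 7396 ≡ 361 (mod 469)
11^32 ≡ 361^2 = 130321 ≡ 408 (mod 469)
11^64 ≡ 408^2 = 166464 ≡ 438 (mod 469)
11^128 ≡ 438^2 = 191844 ≡ 23 (mod 469)
11^256 ≡ 23^2 = 529 ≡ 60 (mod 469)
468 = 256 + 128 + 64 + 16 + 4 in binary powers of 2.
So 11^468 ≡ 60 · 23 · 438 · 361 · 102 ≡ 148 (mod 469).
Since 148 ≠ 1, base 11 is a Fermat witness: 469 is composite.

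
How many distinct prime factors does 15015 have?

15015 = 3 · 5005
5005 = 5 · 1001
1001 = 7 · 143
143 = 11 · 13
15015 = 3 · 5 · 7 · 11 · 13, which has 5 distinct prime factors.

5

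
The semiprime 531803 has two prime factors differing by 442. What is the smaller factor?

541

Since p = q + 442, we have 531803 = q(q + 442), so q² + 442q − 531803 = 0.
Discriminant: 442² + 4·531803 = 195364 + 2127212 = 2322576; √2322576 = 1524.
q = (−442 + 1524)/2 = 541, and p = q + 442 = 983.
Check: 541 · 983 = 531803.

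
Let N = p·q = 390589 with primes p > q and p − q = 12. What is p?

Since p = q + 12, we have 390589 = q(q + 12), so q² + 12q − 390589 = 0.
Discriminant: 12² + 4·390589 = 144 + 1562356 = 1562500; √1562500 = 1250.
q = (−12 + 1250)/2 = 619, and p = q + 12 = 631.
Check: 619 · 631 = 390589.

631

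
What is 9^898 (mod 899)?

9^1 ≡ 9 (mod 899)
9^2 ≡ 9^2 = 81 ≡ 81 (mod 899)
9^4 ≡ 81^2 = 6561 ≡ 268 (mod 899)
9^8 ≡ 268^2 = 71824 ≡ 803 (mod 899)
9^16 ≡ 803^2 = 644809 ≡ 226 (mod 899)
9^32 ≡ 226^2 = 51076 ≡ 732 (mod 899)
9^64 ≡ 732^2 = 535824 ≡ 20 (mod 899)
9^128 ≡ 20^2 = 400 ≡ 400 (mod 899)
9^256 ≡ 400^2 = 160000 ≡ 877 (mod 899)
9^512 ≡ 877^2 = 769129 ≡ 484 (mod 899)
898 = 512 + 256 + 128 + 2 in binary powers of 2.
So 9^898 ≡ 484 · 877 · 400 · 81 ≡ 545 (mod 899).
Since 545 ≠ 1, base 9 is a Fermat witness: 899 is composite.

545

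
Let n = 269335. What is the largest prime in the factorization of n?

269335 = 5 · 53867
53867 = 11 · 4897
4897 = 59 · 83
83 is prime.
So 269335 = 5 · 11 · 59 · 83; the largest prime factor is 83.

83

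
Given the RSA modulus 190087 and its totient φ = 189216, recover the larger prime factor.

φ(n) = (p−1)(q−1) = n − (p+q) + 1, so p + q = 190087 − 189216 + 1 = 872.
p and q are the roots of t² − 872t + 190087 = 0.
Discriminant: 872² − 4·190087 = 760384 − 760348 = 36; √36 = 6.
q = (872 − 6)/2 = 433, p = (872 + 6)/2 = 439.
Check: 433 · 439 = 190087.

439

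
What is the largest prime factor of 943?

943 = 23 · 41
41 is prime.
So 943 = 23 · 41; the largest prime factor is 41.

41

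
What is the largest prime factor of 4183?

4183 = 47 · 89
89 is prime.
So 4183 = 47 · 89; the largest prime factor is 89.

89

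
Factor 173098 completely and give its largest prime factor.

173098 = 2 · 86549
86549 = 23 · 3763
3763 = 53 · 71
71 is prime.
So 173098 = 2 · 23 · 53 · 71; the largest prime factor is 71.

71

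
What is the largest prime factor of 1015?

29

1015 = 5 · 203
203 = 7 · 29
29 is prime.
So 1015 = 5 · 7 · 29; the largest prime factor is 29.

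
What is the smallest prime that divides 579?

3

579 is odd.
Digit sum 21, divisible by 3.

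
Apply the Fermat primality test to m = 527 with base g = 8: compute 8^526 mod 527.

225

8^1 ≡ 8 (mod 527)
8^2 ≡ 8^2 = 64 ≡ 64 (mod 527)
8^4 ≡ 64^2 = 4096 ≡ 407 (mod 527)
8^8 ≡ 407^2 = 165649 ≡ 171 (mod 527)
8^16 ≡ 171^2 = 29241 ≡ 256 (mod 527)
8^32 ≡ 256^2 = 65536 ≡ 188 (mod 527)
8^64 ≡ 188^2 = 35344 ≡ 35 (mod 527)
8^128 ≡ 35^2 = 1225 ≡ 171 (mod 527)
8^256 ≡ 171^2 = 29241 ≡ 256 (mod 527)
8^512 ≡ 256^2 = 65536 ≡ 188 (mod 527)
526 = 512 + 8 + 4 + 2 in binary powers of 2.
So 8^526 ≡ 188 · 171 · 407 · 64 ≡ 225 (mod 527).
Since 225 ≠ 1, base 8 is a Fermat witness: 527 is composite.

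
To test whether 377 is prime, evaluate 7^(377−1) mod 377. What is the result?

74

7^1 ≡ 7 (mod 377)
7^2 ≡ 7^2 = 49 ≡ 49 (mod 377)
7^4 ≡ 49^2 = 2401 ≡ 139 (mod 377)
7^8 ≡ 139^2 = 19321 ≡ 94 (mod 377)
7^16 ≡ 94^2 = 8836 ≡ 165 (mod 377)
7^32 ≡ 165^2 = 27225 ≡ 81 (mod 377)
7^64 ≡ 81^2 = 6561 ≡ 152 (mod 377)
7^128 ≡ 152^2 = 23104 ≡ 107 (mod 377)
7^256 ≡ 107^2 = 11449 ≡ 139 (mod 377)
376 = 256 + 64 + 32 + 16 + 8 in binary powers of 2.
So 7^376 ≡ 139 · 152 · 81 · 165 · 94 ≡ 74 (mod 377).
Since 74 ≠ 1, base 7 is a Fermat witness: 377 is composite.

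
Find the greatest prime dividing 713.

713 = 23 · 31
31 is prime.
So 713 = 23 · 31; the largest prime factor is 31.

31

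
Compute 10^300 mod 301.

78

10^1 ≡ 10 (mod 301)
10^2 ≡ 10^2 = 100 ≡ 100 (mod 301)
10^4 ≡ 100^2 = 10000 ≡ 67 (mod 301)
10^8 ≡ 67^2 = 4489 ≡ 275 (mod 301)
10^16 ≡ 275^2 = 75625 ≡ 74 (mod 301)
10^32 ≡ 74^2 = 5476 ≡ 58 (mod 301)
10^64 ≡ 58^2 = 3364 ≡ 53 (mod 301)
10^128 ≡ 53^2 = 2809 ≡ 100 (mod 301)
10^256 ≡ 100^2 = 10000 ≡ 67 (mod 301)
300 = 256 + 32 + 8 + 4 in binary powers of 2.
So 10^300 ≡ 67 · 58 · 275 · 67 ≡ 78 (mod 301).
Since 78 ≠ 1, base 10 is a Fermat witness: 301 is composite.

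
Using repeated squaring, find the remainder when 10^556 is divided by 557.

1

10^1 ≡ 10 (mod 557)
10^2 ≡ 10^2 = 100 ≡ 100 (mod 557)
10^4 ≡ 100^2 = 10000 ≡ 531 (mod 557)
10^8 ≡ 531^2 = 281961 ≡ 119 (mod 557)
10^16 ≡ 119^2 = 14161 ≡ 236 (mod 557)
10^32 ≡ 236^2 = 55696 ≡ 553 (mod 557)
10^64 ≡ 553^2 = 305809 ≡ 16 (mod 557)
10^128 ≡ 16^2 = 256 ≡ 256 (mod 557)
10^256 ≡ 256^2 = 65536 ≡ 367 (mod 557)
10^512 ≡ 367^2 = 134689 ≡ 452 (mod 557)
556 = 512 + 32 + 8 + 4 in binary powers of 2.
So 10^556 ≡ 452 · 553 · 119 · 531 ≡ 1 (mod 557).
Since the result is 1, base 10 gives no evidence that 557 is composite.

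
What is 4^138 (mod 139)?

4^1 ≡ 4 (mod 139)
4^2 ≡ 4^2 = 16 ≡ 16 (mod 139)
4^4 ≡ 16^2 = 256 ≡ 117 (mod 139)
4^8 ≡ 117^2 = 13689 ≡ 67 (mod 139)
4^16 ≡ 67^2 = 4489 ≡ 41 (mod 139)
4^32 ≡ 41^2 = 1681 ≡ 13 (mod 139)
4^64 ≡ 13^2 = 169 ≡ 30 (mod 139)
4^128 ≡ 30^2 = 900 ≡ 66 (mod 139)
138 = 128 + 8 + 2 in binary powers of 2.
So 4^138 ≡ 66 · 67 · 16 ≡ 1 (mod 139).
Since the result is 1, base 4 gives no evidence that 139 is composite.

1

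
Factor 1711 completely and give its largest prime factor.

1711 = 29 · 59
59 is prime.
So 1711 = 29 · 59; the largest prime factor is 59.

59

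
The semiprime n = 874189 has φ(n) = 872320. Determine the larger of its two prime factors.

941

φ(n) = (p−1)(q−1) = n − (p+q) + 1, so p + q = 874189 − 872320 + 1 = 1870.
p and q are the roots of t² − 1870t + 874189 = 0.
Discriminant: 1870² − 4·874189 = 3496900 − 3496756 = 144; √144 = 12.
q = (1870 − 12)/2 = 929, p = (1870 + 12)/2 = 941.
Check: 929 · 941 = 874189.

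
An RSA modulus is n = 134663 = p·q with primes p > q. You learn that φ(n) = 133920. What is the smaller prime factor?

311

φ(n) = (p−1)(q−1) = n − (p+q) + 1, so p + q = 134663 − 133920 + 1 = 744.
p and q are the roots of t² − 744t + 134663 = 0.
Discriminant: 744² − 4·134663 = 553536 − 538652 = 14884; √14884 = 122.
q = (744 − 122)/2 = 311, p = (744 + 122)/2 = 433.
Check: 311 · 433 = 134663.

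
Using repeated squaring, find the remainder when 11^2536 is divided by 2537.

1067

11^1 ≡ 11 (mod 2537)
11^2 ≡ 11^2 = 121 ≡ 121 (mod 2537)
11^4 ≡ 121^2 = 14641 ≡ 1956 (mod 2537)
11^8 ≡ 1956^2 = 3825936 ≡ 140 (mod 2537)
11^16 ≡ 140^2 = 19600 ≡ 1841 (mod 2537)
11^32 ≡ 1841^2 = 3389281 ≡ 2386 (mod 2537)
11^64 ≡ 2386^2 = 5692996 ≡ 2505 (mod 2537)
11^128 ≡ 2505^2 = 6275025 ≡ 1024 (mod 2537)
11^256 ≡ 1024^2 = 1048576 ≡ 795 (mod 2537)
11^512 ≡ 795^2 = 632025 ≡ 312 (mod 2537)
11^1024 ≡ 312^2 = 97344 ≡ 938 (mod 2537)
11^2048 ≡ 938^2 = 879844 ≡ 2042 (mod 2537)
2536 = 2048 + 256 + 128 + 64 + 32 + 8 in binary powers of 2.
So 11^2536 ≡ 2042 · 795 · 1024 · 2505 · 2386 · 140 ≡ 1067 (mod 2537).
Since 1067 ≠ 1, base 11 is a Fermat witness: 2537 is composite.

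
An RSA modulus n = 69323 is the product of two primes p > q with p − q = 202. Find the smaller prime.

Since p = q + 202, we have 69323 = q(q + 202), so q² + 202q − 69323 = 0.
Discriminant: 202² + 4·69323 = 40804 + 277292 = 318096; √318096 = 564.
q = (−202 + 564)/2 = 181, and p = q + 202 = 383.
Check: 181 · 383 = 69323.

181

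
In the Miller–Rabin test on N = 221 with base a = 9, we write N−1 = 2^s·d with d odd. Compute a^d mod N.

221 − 1 = 220 = 2^2 · 55, so d = 55.
9^1 ≡ 9 (mod 221)
9^2 ≡ 9^2 = 81 ≡ 81 (mod 221)
9^4 ≡ 81^2 = 6561 ≡ 152 (mod 221)
9^8 ≡ 152^2 = 23104 ≡ 120 (mod 221)
9^16 ≡ 120^2 = 14400 ≡ 35 (mod 221)
9^32 ≡ 35^2 = 1225 ≡ 120 (mod 221)
55 = 32 + 16 + 4 + 2 + 1 in binary powers of 2.
So 9^55 ≡ 120 · 35 · 152 · 81 · 9 ≡ 87 (mod 221).
Squaring chain: 87 → 55; never reaches −1, so base 9 is a Miller–Rabin witness that 221 is composite.

87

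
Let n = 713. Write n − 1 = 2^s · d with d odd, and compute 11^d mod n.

172

713 − 1 = 712 = 2^3 · 89, so d = 89.
11^1 ≡ 11 (mod 713)
11^2 ≡ 11^2 = 121 ≡ 121 (mod 713)
11^4 ≡ 121^2 = 14641 ≡ 381 (mod 713)
11^8 ≡ 381^2 = 145161 ≡ 422 (mod 713)
11^16 ≡ 422^2 = 178084 ≡ 547 (mod 713)
11^32 ≡ 547^2 = 299209 ≡ 462 (mod 713)
11^64 ≡ 462^2 = 213444 ≡ 257 (mod 713)
89 = 64 + 16 + 8 + 1 in binary powers of 2.
So 11^89 ≡ 257 · 547 · 422 · 11 ≡ 172 (mod 713).
Squaring chain: 172 → 351 → 565; never reaches −1, so base 11 is a Miller–Rabin witness that 713 is composite.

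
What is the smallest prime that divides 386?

2

386 is even: 2 divides it.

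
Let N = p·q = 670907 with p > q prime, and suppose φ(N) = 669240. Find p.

991

φ(n) = (p−1)(q−1) = n − (p+q) + 1, so p + q = 670907 − 669240 + 1 = 1668.
p and q are the roots of t² − 1668t + 670907 = 0.
Discriminant: 1668² − 4·670907 = 2782224 − 2683628 = 98596; √98596 = 314.
q = (1668 − 314)/2 = 677, p = (1668 + 314)/2 = 991.
Check: 677 · 991 = 670907.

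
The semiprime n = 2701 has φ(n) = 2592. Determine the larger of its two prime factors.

φ(n) = (p−1)(q−1) = n − (p+q) + 1, so p + q = 2701 − 2592 + 1 = 110.
p and q are the roots of t² − 110t + 2701 = 0.
Discriminant: 110² − 4·2701 = 12100 − 10804 = 1296; √1296 = 36.
q = (110 − 36)/2 = 37, p = (110 + 36)/2 = 73.
Check: 37 · 73 = 2701.

73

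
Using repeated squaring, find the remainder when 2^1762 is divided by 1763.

2^1 ≡ 2 (mod 1763)
2^2 ≡ 2^2 = 4 ≡ 4 (mod 1763)
2^4 ≡ 4^2 = 16 ≡ 16 (mod 1763)
2^8 ≡ 16^2 = 256 ≡ 256 (mod 1763)
2^16 ≡ 256^2 = 65536 ≡ 305 (mod 1763)
2^32 ≡ 305^2 = 93025 ≡ 1349 (mod 1763)
2^64 ≡ 1349^2 = 1819801 ≡ 385 (mod 1763)
2^128 ≡ 385^2 = 148225 ≡ 133 (mod 1763)
2^256 ≡ 133^2 = 17689 ≡ 59 (mod 1763)
2^512 ≡ 59^2 = 3481 ≡ 1718 (mod 1763)
2^1024 ≡ 1718^2 = 2951524 ≡ 262 (mod 1763)
1762 = 1024 + 512 + 128 + 64 + 32 + 2 in binary powers of 2.
So 2^1762 ≡ 262 · 1718 · 133 · 385 · 1349 · 4 ≡ 742 (mod 1763).
Since 742 ≠ 1, base 2 is a Fermat witness: 1763 is composite.

742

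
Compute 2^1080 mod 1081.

2^1 ≡ 2 (mod 1081)
2^2 ≡ 2^2 = 4 ≡ 4 (mod 1081)
2^4 ≡ 4^2 = 16 ≡ 16 (mod 1081)
2^8 ≡ 16^2 = 256 ≡ 256 (mod 1081)
2^16 ≡ 256^2 = 65536 ≡ 676 (mod 1081)
2^32 ≡ 676^2 = 456976 ≡ 794 (mod 1081)
2^64 ≡ 794^2 = 630436 ≡ 213 (mod 1081)
2^128 ≡ 213^2 = 45369 ≡ 1048 (mod 1081)
2^256 ≡ 1048^2 = 1098304 ≡ 8 (mod 1081)
2^512 ≡ 8^2 = 64 ≡ 64 (mod 1081)
2^1024 ≡ 64^2 = 4096 ≡ 853 (mod 1081)
1080 = 1024 + 32 + 16 + 8 in binary powers of 2.
So 2^1080 ≡ 853 · 794 · 676 · 256 ≡ 165 (mod 1081).
Since 165 ≠ 1, base 2 is a Fermat witness: 1081 is composite.

165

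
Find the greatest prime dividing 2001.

29

2001 = 3 · 667
667 = 23 · 29
29 is prime.
So 2001 = 3 · 23 · 29; the largest prime factor is 29.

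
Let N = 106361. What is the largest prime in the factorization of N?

106361 = 31 · 3431
3431 = 47 · 73
73 is prime.
So 106361 = 31 · 47 · 73; the largest prime factor is 73.

73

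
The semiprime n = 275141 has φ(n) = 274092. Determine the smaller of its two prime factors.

503

φ(n) = (p−1)(q−1) = n − (p+q) + 1, so p + q = 275141 − 274092 + 1 = 1050.
p and q are the roots of t² − 1050t + 275141 = 0.
Discriminant: 1050² − 4·275141 = 1102500 − 1100564 = 1936; √1936 = 44.
q = (1050 − 44)/2 = 503, p = (1050 + 44)/2 = 547.
Check: 503 · 547 = 275141.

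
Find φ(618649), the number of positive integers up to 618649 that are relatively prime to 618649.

592800

Factor: 618649 = 41 · 79 · 191.
φ(618649) = (41−1) · (79−1) · (191−1) = 40 · 78 · 190 = 592800.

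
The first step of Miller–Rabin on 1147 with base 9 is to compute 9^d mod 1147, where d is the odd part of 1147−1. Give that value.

1147 − 1 = 1146 = 2^1 · 573, so d = 573.
9^1 ≡ 9 (mod 1147)
9^2 ≡ 9^2 = 81 ≡ 81 (mod 1147)
9^4 ≡ 81^2 = 6561 ≡ 826 (mod 1147)
9^8 ≡ 826^2 = 682276 ≡ 958 (mod 1147)
9^16 ≡ 958^2 = 917764 ≡ 164 (mod 1147)
9^32 ≡ 164^2 = 26896 ≡ 515 (mod 1147)
9^64 ≡ 515^2 = 265225 ≡ 268 (mod 1147)
9^128 ≡ 268^2 = 71824 ≡ 710 (mod 1147)
9^256 ≡ 710^2 = 504100 ≡ 567 (mod 1147)
9^512 ≡ 567^2 = 321489 ≡ 329 (mod 1147)
573 = 512 + 32 + 16 + 8 + 4 + 1 in binary powers of 2.
So 9^573 ≡ 329 · 515 · 164 · 958 · 826 · 9 ≡ 47 (mod 1147).
Squaring chain: 47; never reaches −1, so base 9 is a Miller–Rabin witness that 1147 is composite.

47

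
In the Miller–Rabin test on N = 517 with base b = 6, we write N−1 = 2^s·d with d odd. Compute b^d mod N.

517 − 1 = 516 = 2^2 · 129, so d = 129.
6^1 ≡ 6 (mod 517)
6^2 ≡ 6^2 = 36 ≡ 36 (mod 517)
6^4 ≡ 36^2 = 1296 ≡ 262 (mod 517)
6^8 ≡ 262^2 = 68644 ≡ 400 (mod 517)
6^16 ≡ 400^2 = 160000 ≡ 247 (mod 517)
6^32 ≡ 247^2 = 61009 ≡ 3 (mod 517)
6^64 ≡ 3^2 = 9 ≡ 9 (mod 517)
6^128 ≡ 9^2 = 81 ≡ 81 (mod 517)
129 = 128 + 1 in binary powers of 2.
So 6^129 ≡ 81 · 6 ≡ 486 (mod 517).
Squaring chain: 486 → 444; never reaches −1, so base 6 is a Miller–Rabin witness that 517 is composite.

486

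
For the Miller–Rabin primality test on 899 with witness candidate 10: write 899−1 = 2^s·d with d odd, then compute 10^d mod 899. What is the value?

899 − 1 = 898 = 2^1 · 449, so d = 449.
10^1 ≡ 10 (mod 899)
10^2 ≡ 10^2 = 100 ≡ 100 (mod 899)
10^4 ≡ 100^2 = 10000 ≡ 111 (mod 899)
10^8 ≡ 111^2 = 12321 ≡ 634 (mod 899)
10^16 ≡ 634^2 = 401956 ≡ 103 (mod 899)
10^32 ≡ 103^2 = 10609 ≡ 720 (mod 899)
10^64 ≡ 720^2 = 518400 ≡ 576 (mod 899)
10^128 ≡ 576^2 = 331776 ≡ 45 (mod 899)
10^256 ≡ 45^2 = 2025 ≡ 227 (mod 899)
449 = 256 + 128 + 64 + 1 in binary powers of 2.
So 10^449 ≡ 227 · 45 · 576 · 10 ≡ 648 (mod 899).
Squaring chain: 648; never reaches −1, so base 10 is a Miller–Rabin witness that 899 is composite.

648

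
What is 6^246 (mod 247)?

6^1 ≡ 6 (mod 247)
6^2 ≡ 6^2 = 36 ≡ 36 (mod 247)
6^4 ≡ 36^2 = 1296 ≡ 61 (mod 247)
6^8 ≡ 61^2 = 3721 ≡ 16 (mod 247)
6^16 ≡ 16^2 = 256 ≡ 9 (mod 247)
6^32 ≡ 9^2 = 81 ≡ 81 (mod 247)
6^64 ≡ 81^2 = 6561 ≡ 139 (mod 247)
6^128 ≡ 139^2 = 19321 ≡ 55 (mod 247)
246 = 128 + 64 + 32 + 16 + 4 + 2 in binary powers of 2.
So 6^246 ≡ 55 · 139 · 81 · 9 · 61 · 36 ≡ 64 (mod 247).
Since 64 ≠ 1, base 6 is a Fermat witness: 247 is composite.

64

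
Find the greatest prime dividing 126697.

126697 = 31 · 4087
4087 = 61 · 67
67 is prime.
So 126697 = 31 · 61 · 67; the largest prime factor is 67.

67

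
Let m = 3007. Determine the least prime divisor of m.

31

3007 is odd.
Digit sum 10, not divisible by 3.
Ends in 7: not divisible by 5.
7: 3007 = 7·429 + 4
11: 3007 = 11·273 + 4
13: 3007 = 13·231 + 4
17: 3007 = 17·176 + 15
19: 3007 = 19·158 + 5
23: 3007 = 23·130 + 17
29: 3007 = 29·103 + 20
31: 3007 = 31·97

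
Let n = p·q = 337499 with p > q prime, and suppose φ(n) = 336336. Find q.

φ(n) = (p−1)(q−1) = n − (p+q) + 1, so p + q = 337499 − 336336 + 1 = 1164.
p and q are the roots of t² − 1164t + 337499 = 0.
Discriminant: 1164² − 4·337499 = 1354896 − 1349996 = 4900; √4900 = 70.
q = (1164 − 70)/2 = 547, p = (1164 + 70)/2 = 617.
Check: 547 · 617 = 337499.

547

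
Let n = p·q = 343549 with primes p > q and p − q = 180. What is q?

Since p = q + 180, we have 343549 = q(q + 180), so q² + 180q − 343549 = 0.
Discriminant: 180² + 4·343549 = 32400 + 1374196 = 1406596; √1406596 = 1186.
q = (−180 + 1186)/2 = 503, and p = q + 180 = 683.
Check: 503 · 683 = 343549.

503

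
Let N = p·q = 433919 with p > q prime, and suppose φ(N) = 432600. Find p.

φ(n) = (p−1)(q−1) = n − (p+q) + 1, so p + q = 433919 − 432600 + 1 = 1320.
p and q are the roots of t² − 1320t + 433919 = 0.
Discriminant: 1320² − 4·433919 = 1742400 − 1735676 = 6724; √6724 = 82.
q = (1320 − 82)/2 = 619, p = (1320 + 82)/2 = 701.
Check: 619 · 701 = 433919.

701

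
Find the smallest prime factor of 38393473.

38393473 is odd.
Digit sum 40, not divisible by 3.
Ends in 3: not divisible by 5.
7: 38393473 = 7·5484781 + 6
11: 38393473 = 11·3490315 + 8
13: 38393473 = 13·2953344 + 1
17: 38393473 = 17·2258439 + 10
19: 38393473 = 19·2020709 + 2
23: 38393473 = 23·1669281 + 10
29: 38393473 = 29·1323912 + 25
31: 38393473 = 31·1238499 + 4
37: 38393473 = 37·1037661 + 16
41: 38393473 = 41·936426 + 7
43: 38393473 = 43·892871 + 20
47: 38393473 = 47·816882 + 19
53: 38393473 = 53·724405 + 8
59: 38393473 = 59·650736 + 49
61: 38393473 = 61·629401 + 12
67: 38393473 = 67·573036 + 61
71: 38393473 = 71·540753 + 10
73: 38393473 = 73·525937 + 72
79: 38393473 = 79·485993 + 26
83: 38393473 = 83·462571 + 80
89: 38393473 = 89·431387 + 30
97: 38393473 = 97·395809

97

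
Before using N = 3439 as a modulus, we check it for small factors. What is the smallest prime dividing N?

19

3439 is odd.
Digit sum 19, not divisible by 3.
Ends in 9: not divisible by 5.
7: 3439 = 7·491 + 2
11: 3439 = 11·312 + 7
13: 3439 = 13·264 + 7
17: 3439 = 17·202 + 5
19: 3439 = 19·181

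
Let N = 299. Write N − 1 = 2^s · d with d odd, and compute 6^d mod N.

288

299 − 1 = 298 = 2^1 · 149, so d = 149.
6^1 ≡ 6 (mod 299)
6^2 ≡ 6^2 = 36 ≡ 36 (mod 299)
6^4 ≡ 36^2 = 1296 ≡ 100 (mod 299)
6^8 ≡ 100^2 = 10000 ≡ 133 (mod 299)
6^16 ≡ 133^2 = 17689 ≡ 48 (mod 299)
6^32 ≡ 48^2 = 2304 ≡ 211 (mod 299)
6^64 ≡ 211^2 = 44521 ≡ 269 (mod 299)
6^128 ≡ 269^2 = 72361 ≡ 3 (mod 299)
149 = 128 + 16 + 4 + 1 in binary powers of 2.
So 6^149 ≡ 3 · 48 · 100 · 6 ≡ 288 (mod 299).
Squaring chain: 288; never reaches −1, so base 6 is a Miller–Rabin witness that 299 is composite.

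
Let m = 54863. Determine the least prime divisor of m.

83

54863 is odd.
Digit sum 26, not divisible by 3.
Ends in 3: not divisible by 5.
7: 54863 = 7·7837 + 4
11: 54863 = 11·4987 + 6
13: 54863 = 13·4220 + 3
17: 54863 = 17·3227 + 4
19: 54863 = 19·2887 + 10
23: 54863 = 23·2385 + 8
29: 54863 = 29·1891 + 24
31: 54863 = 31·1769 + 24
37: 54863 = 37·1482 + 29
41: 54863 = 41·1338 + 5
43: 54863 = 43·1275 + 38
47: 54863 = 47·1167 + 14
53: 54863 = 53·1035 + 8
59: 54863 = 59·929 + 52
61: 54863 = 61·899 + 24
67: 54863 = 67·818 + 57
71: 54863 = 71·772 + 51
73: 54863 = 73·751 + 40
79: 54863 = 79·694 + 37
83: 54863 = 83·661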